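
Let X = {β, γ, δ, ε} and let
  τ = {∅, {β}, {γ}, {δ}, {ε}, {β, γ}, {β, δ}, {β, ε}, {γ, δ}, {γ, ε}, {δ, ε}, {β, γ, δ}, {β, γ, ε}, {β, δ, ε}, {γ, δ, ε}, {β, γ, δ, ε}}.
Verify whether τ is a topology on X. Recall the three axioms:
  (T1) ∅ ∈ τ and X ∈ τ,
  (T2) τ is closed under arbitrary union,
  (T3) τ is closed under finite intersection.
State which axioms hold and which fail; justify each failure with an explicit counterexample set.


τ IS a topology on X.

Axiom (T1): ∅ ∈ τ? Yes; X ∈ τ? Yes.
Axiom (T2/T3): check pairwise unions and intersections of members of τ.
All pairwise intersections and unions checked — each lies in τ. Therefore τ satisfies (T1), (T2), (T3): it IS a topology on X.


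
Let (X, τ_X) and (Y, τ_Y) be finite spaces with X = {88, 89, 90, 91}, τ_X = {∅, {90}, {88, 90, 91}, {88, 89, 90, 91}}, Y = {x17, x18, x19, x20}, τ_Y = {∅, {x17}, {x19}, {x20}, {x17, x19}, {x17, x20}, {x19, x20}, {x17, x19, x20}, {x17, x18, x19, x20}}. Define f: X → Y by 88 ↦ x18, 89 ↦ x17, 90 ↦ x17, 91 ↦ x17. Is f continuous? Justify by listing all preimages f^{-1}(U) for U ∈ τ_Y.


f is NOT continuous.

Compute f^{-1}(U) for each U ∈ τ_Y:
  U = ∅: f^{-1}(U) = ∅ ∈ τ_X ✓.
  U = {x17}: f^{-1}(U) = {89, 90, 91} ∉ τ_X ✗.
  U = {x19}: f^{-1}(U) = ∅ ∈ τ_X ✓.
  U = {x20}: f^{-1}(U) = ∅ ∈ τ_X ✓.
  U = {x17, x19}: f^{-1}(U) = {89, 90, 91} ∉ τ_X ✗.
  U = {x17, x20}: f^{-1}(U) = {89, 90, 91} ∉ τ_X ✗.
  U = {x19, x20}: f^{-1}(U) = ∅ ∈ τ_X ✓.
  U = {x17, x19, x20}: f^{-1}(U) = {89, 90, 91} ∉ τ_X ✗.
  U = {x17, x18, x19, x20}: f^{-1}(U) = {88, 89, 90, 91} ∈ τ_X ✓.
Found U = {x17} with f^{-1}(U) = {89, 90, 91} not in τ_X. Therefore f is NOT continuous.


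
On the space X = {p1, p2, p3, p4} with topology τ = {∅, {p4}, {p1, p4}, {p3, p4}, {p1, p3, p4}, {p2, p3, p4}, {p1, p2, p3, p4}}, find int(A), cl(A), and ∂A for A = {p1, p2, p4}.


int(A) = {p1, p4}, cl(A) = {p1, p2, p3, p4}, ∂A = {p2, p3}.

Closed sets in (X, τ) are complements of opens:
  closed(X, τ) = {∅, {p1}, {p2}, {p1, p2}, {p2, p3}, {p1, p2, p3}, {p1, p2, p3, p4}}.
int(A) = ⋃ {U ∈ τ : U ⊆ A}. Opens contained in A: ∅, {p4}, {p1, p4}.
Taking the union of these: int(A) = {p1, p4}.
cl(A) = ⋂ {C closed : A ⊆ C}. Closed sets containing A: {p1, p2, p3, p4}.
Intersecting these: cl(A) = {p1, p2, p3, p4}.
∂A = cl(A) ∖ int(A) = {p1, p2, p3, p4} ∖ {p1, p4} = {p2, p3}.


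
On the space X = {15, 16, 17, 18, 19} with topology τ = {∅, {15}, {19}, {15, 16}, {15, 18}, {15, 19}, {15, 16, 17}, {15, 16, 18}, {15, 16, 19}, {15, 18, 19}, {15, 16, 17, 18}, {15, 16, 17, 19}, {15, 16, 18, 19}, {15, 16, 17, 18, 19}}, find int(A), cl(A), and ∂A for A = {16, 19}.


int(A) = {19}, cl(A) = {16, 17, 19}, ∂A = {16, 17}.

Closed sets in (X, τ) are complements of opens:
  closed(X, τ) = {∅, {17}, {18}, {19}, {16, 17}, {17, 18}, {17, 19}, {18, 19}, {16, 17, 18}, {16, 17, 19}, {17, 18, 19}, {15, 16, 17, 18}, {16, 17, 18, 19}, {15, 16, 17, 18, 19}}.
int(A) = ⋃ {U ∈ τ : U ⊆ A}. Opens contained in A: ∅, {19}.
Taking the union of these: int(A) = {19}.
cl(A) = ⋂ {C closed : A ⊆ C}. Closed sets containing A: {16, 17, 19}, {16, 17, 18, 19}, {15, 16, 17, 18, 19}.
Intersecting these: cl(A) = {16, 17, 19}.
∂A = cl(A) ∖ int(A) = {16, 17, 19} ∖ {19} = {16, 17}.


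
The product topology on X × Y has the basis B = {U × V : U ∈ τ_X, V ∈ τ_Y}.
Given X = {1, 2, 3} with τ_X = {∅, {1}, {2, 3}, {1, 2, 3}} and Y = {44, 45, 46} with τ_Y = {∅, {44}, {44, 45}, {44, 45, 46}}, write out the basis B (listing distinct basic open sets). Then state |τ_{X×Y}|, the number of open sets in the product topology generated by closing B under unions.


Basis B = {∅ × ∅, {1} × {44}, {1} × {44, 45}, {2, 3} × {44}, {1} × {44, 45, 46}, {1, 2, 3} × {44}, {2, 3} × {44, 45}, {1, 2, 3} × {44, 45}, {2, 3} × {44, 45, 46}, {1, 2, 3} × {44, 45, 46}}; |τ_{X×Y}| = 16.

Enumerate products U × V with U ∈ τ_X, V ∈ τ_Y (deduplicated):
  ∅ × ∅ = {} (∅)
  {1} × {44} = {(1,44)}
  {1} × {44, 45} = {(1,44), (1,45)}
  {2, 3} × {44} = {(2,44), (3,44)}
  {1} × {44, 45, 46} = {(1,44), (1,45), (1,46)}
  {1, 2, 3} × {44} = {(1,44), (2,44), (3,44)}
  {2, 3} × {44, 45} = {(2,44), (2,45), (3,44), (3,45)}
  {1, 2, 3} × {44, 45} = {(1,44), (1,45), (2,44), (2,45), (3,44), (3,45)}
  {2, 3} × {44, 45, 46} = {(2,44), (2,45), (2,46), (3,44), (3,45), (3,46)}
  {1, 2, 3} × {44, 45, 46} = {(1,44), (1,45), (1,46), (2,44), (2,45), (2,46), (3,44), (3,45), (3,46)}
These 10 distinct sets form the basis B.
Close under arbitrary unions to get τ_{X×Y}; counting gives |τ_{X×Y}| = 16.


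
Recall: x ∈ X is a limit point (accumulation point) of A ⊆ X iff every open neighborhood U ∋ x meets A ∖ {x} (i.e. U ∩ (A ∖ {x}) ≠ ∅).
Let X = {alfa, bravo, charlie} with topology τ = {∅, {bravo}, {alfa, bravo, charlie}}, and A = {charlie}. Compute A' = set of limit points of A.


A' = {alfa}

For each x ∈ X, list the open sets U ∈ τ with x ∈ U, then check whether U ∩ (A ∖ {x}) ≠ ∅ for every such U.
  x = alfa: opens ∋ x are {alfa, bravo, charlie}; each meets A ∖ {alfa}, so x IS a limit point.
  x = bravo: open {bravo} ∋ x has {bravo} ∩ (A ∖ {bravo}) = ∅, so x is NOT a limit point.
  x = charlie: open {alfa, bravo, charlie} ∋ x has {alfa, bravo, charlie} ∩ (A ∖ {charlie}) = ∅, so x is NOT a limit point.
Collecting: A' = {alfa}.


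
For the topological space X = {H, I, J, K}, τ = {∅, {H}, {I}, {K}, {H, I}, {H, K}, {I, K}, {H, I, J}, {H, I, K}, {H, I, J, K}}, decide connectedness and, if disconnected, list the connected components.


(X, τ) is disconnected; components = [{K}, {H, I, J}].

Find clopen sets (U ∈ τ with X ∖ U ∈ τ):
  U = ∅, X ∖ U = {H, I, J, K} — both open, so U is clopen.
  U = {K}, X ∖ U = {H, I, J} — both open, so U is clopen.
  U = {H, I, J}, X ∖ U = {K} — both open, so U is clopen.
  U = {H, I, J, K}, X ∖ U = ∅ — both open, so U is clopen.
Nontrivial clopen(s) exist: e.g. {K}. So (X, τ) is disconnected.
Compute connected components by grouping points that agree on all clopens:
  component: {K}
  component: {H, I, J}


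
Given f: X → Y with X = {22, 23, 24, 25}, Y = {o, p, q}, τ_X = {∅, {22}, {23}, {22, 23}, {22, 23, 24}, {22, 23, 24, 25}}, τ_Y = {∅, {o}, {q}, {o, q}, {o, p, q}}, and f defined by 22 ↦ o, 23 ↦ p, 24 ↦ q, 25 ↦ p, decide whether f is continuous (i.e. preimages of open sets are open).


f is NOT continuous.

Compute f^{-1}(U) for each U ∈ τ_Y:
  U = ∅: f^{-1}(U) = ∅ ∈ τ_X ✓.
  U = {o}: f^{-1}(U) = {22} ∈ τ_X ✓.
  U = {q}: f^{-1}(U) = {24} ∉ τ_X ✗.
  U = {o, q}: f^{-1}(U) = {22, 24} ∉ τ_X ✗.
  U = {o, p, q}: f^{-1}(U) = {22, 23, 24, 25} ∈ τ_X ✓.
Found U = {q} with f^{-1}(U) = {24} not in τ_X. Therefore f is NOT continuous.


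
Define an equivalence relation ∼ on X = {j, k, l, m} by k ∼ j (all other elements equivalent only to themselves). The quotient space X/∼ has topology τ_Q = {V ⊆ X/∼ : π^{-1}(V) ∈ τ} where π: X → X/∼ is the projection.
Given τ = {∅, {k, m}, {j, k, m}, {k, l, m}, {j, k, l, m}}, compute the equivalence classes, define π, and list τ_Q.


X/∼ = {[j=k], [l], [m]}; |τ_Q| = 3.

Equivalence classes: [j=k], [l], [m].
Quotient map π: X → X/∼ sends j ↦ [j=k], k ↦ [j=k], l ↦ [l], m ↦ [m].
For each subset V ⊆ X/∼, compute π^{-1}(V) ⊆ X and check whether π^{-1}(V) ∈ τ. V is open in τ_Q iff π^{-1}(V) ∈ τ.
  V = {}: π^{-1}(V) = ∅ ∈ τ ✓.
  V = {[j=k]}: π^{-1}(V) = {j, k} ∉ τ ✗.
  V = {[l]}: π^{-1}(V) = {l} ∉ τ ✗.
  V = {[j=k], [l]}: π^{-1}(V) = {j, k, l} ∉ τ ✗.
  V = {[m]}: π^{-1}(V) = {m} ∉ τ ✗.
  V = {[j=k], [m]}: π^{-1}(V) = {j, k, m} ∈ τ ✓.
  V = {[l], [m]}: π^{-1}(V) = {l, m} ∉ τ ✗.
  V = {[j=k], [l], [m]}: π^{-1}(V) = {j, k, l, m} ∈ τ ✓.
Open sets in the quotient: τ_Q = {{}, {[j=k], [m]}, {[j=k], [l], [m]}} (3 elements).


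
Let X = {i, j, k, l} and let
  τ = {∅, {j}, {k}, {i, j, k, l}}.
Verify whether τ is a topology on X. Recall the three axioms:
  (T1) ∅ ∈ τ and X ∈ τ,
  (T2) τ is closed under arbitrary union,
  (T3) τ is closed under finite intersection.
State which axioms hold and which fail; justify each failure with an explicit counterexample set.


τ is NOT a topology on X.

Axiom (T1): ∅ ∈ τ? Yes; X ∈ τ? Yes.
Axiom (T2/T3): check pairwise unions and intersections of members of τ.
Counterexample for (T2): {j} ∪ {k} = {j, k} ∉ τ. Therefore τ is NOT a topology.


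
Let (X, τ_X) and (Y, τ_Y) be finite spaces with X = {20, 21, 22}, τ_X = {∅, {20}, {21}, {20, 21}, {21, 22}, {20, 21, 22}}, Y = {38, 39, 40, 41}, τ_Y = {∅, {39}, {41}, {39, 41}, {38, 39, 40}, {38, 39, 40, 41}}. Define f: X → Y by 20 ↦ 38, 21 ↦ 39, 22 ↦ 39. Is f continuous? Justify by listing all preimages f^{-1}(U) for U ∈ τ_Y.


f IS continuous.

Compute f^{-1}(U) for each U ∈ τ_Y:
  U = ∅: f^{-1}(U) = ∅ ∈ τ_X ✓.
  U = {39}: f^{-1}(U) = {21, 22} ∈ τ_X ✓.
  U = {41}: f^{-1}(U) = ∅ ∈ τ_X ✓.
  U = {39, 41}: f^{-1}(U) = {21, 22} ∈ τ_X ✓.
  U = {38, 39, 40}: f^{-1}(U) = {20, 21, 22} ∈ τ_X ✓.
  U = {38, 39, 40, 41}: f^{-1}(U) = {20, 21, 22} ∈ τ_X ✓.
Every preimage lies in τ_X, so f IS continuous.


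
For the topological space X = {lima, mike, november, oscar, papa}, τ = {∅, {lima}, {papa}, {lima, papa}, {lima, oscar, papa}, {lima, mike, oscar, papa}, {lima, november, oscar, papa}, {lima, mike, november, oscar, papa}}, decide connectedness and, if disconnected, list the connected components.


(X, τ) is connected.

Find clopen sets (U ∈ τ with X ∖ U ∈ τ):
  U = ∅, X ∖ U = {lima, mike, november, oscar, papa} — both open, so U is clopen.
  U = {lima, mike, november, oscar, papa}, X ∖ U = ∅ — both open, so U is clopen.
Only trivial clopens (∅ and X) exist, so (X, τ) is connected.
Compute connected components by grouping points that agree on all clopens:
  component: {lima, mike, november, oscar, papa}


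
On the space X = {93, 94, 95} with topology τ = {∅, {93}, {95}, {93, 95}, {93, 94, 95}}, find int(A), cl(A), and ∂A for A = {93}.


int(A) = {93}, cl(A) = {93, 94}, ∂A = {94}.

Closed sets in (X, τ) are complements of opens:
  closed(X, τ) = {∅, {94}, {93, 94}, {94, 95}, {93, 94, 95}}.
int(A) = ⋃ {U ∈ τ : U ⊆ A}. Opens contained in A: ∅, {93}.
Taking the union of these: int(A) = {93}.
cl(A) = ⋂ {C closed : A ⊆ C}. Closed sets containing A: {93, 94}, {93, 94, 95}.
Intersecting these: cl(A) = {93, 94}.
∂A = cl(A) ∖ int(A) = {93, 94} ∖ {93} = {94}.


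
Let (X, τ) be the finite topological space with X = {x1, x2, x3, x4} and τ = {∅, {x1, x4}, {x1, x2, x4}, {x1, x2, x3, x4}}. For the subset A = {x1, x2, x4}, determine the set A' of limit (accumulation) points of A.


A' = {x1, x2, x3, x4}

For each x ∈ X, list the open sets U ∈ τ with x ∈ U, then check whether U ∩ (A ∖ {x}) ≠ ∅ for every such U.
  x = x1: opens ∋ x are {x1, x4}, {x1, x2, x4}, {x1, x2, x3, x4}; each meets A ∖ {x1}, so x IS a limit point.
  x = x2: opens ∋ x are {x1, x2, x4}, {x1, x2, x3, x4}; each meets A ∖ {x2}, so x IS a limit point.
  x = x3: opens ∋ x are {x1, x2, x3, x4}; each meets A ∖ {x3}, so x IS a limit point.
  x = x4: opens ∋ x are {x1, x4}, {x1, x2, x4}, {x1, x2, x3, x4}; each meets A ∖ {x4}, so x IS a limit point.
Collecting: A' = {x1, x2, x3, x4}.


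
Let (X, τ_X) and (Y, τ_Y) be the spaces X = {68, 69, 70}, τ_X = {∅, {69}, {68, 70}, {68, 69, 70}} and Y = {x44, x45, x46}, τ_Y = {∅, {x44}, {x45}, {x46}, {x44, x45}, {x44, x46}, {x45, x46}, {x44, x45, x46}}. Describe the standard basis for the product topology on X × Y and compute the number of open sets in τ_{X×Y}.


Basis B = {∅ × ∅, {69} × {x44}, {69} × {x45}, {69} × {x46}, {68, 70} × {x44}, {68, 70} × {x45}, {68, 70} × {x46}, {69} × {x44, x45}, {69} × {x44, x46}, {69} × {x45, x46}, {68, 69, 70} × {x44}, {68, 69, 70} × {x45}, {68, 69, 70} × {x46}, {69} × {x44, x45, x46}, {68, 70} × {x44, x45}, {68, 70} × {x44, x46}, {68, 70} × {x45, x46}, {68, 70} × {x44, x45, x46}, {68, 69, 70} × {x44, x45}, {68, 69, 70} × {x44, x46}, {68, 69, 70} × {x45, x46}, {68, 69, 70} × {x44, x45, x46}}; |τ_{X×Y}| = 64.

Enumerate products U × V with U ∈ τ_X, V ∈ τ_Y (deduplicated):
  ∅ × ∅ = {} (∅)
  {69} × {x44} = {(69,x44)}
  {69} × {x45} = {(69,x45)}
  {69} × {x46} = {(69,x46)}
  {68, 70} × {x44} = {(68,x44), (70,x44)}
  {68, 70} × {x45} = {(68,x45), (70,x45)}
  {68, 70} × {x46} = {(68,x46), (70,x46)}
  {69} × {x44, x45} = {(69,x44), (69,x45)}
  {69} × {x44, x46} = {(69,x44), (69,x46)}
  {69} × {x45, x46} = {(69,x45), (69,x46)}
  {68, 69, 70} × {x44} = {(68,x44), (69,x44), (70,x44)}
  {68, 69, 70} × {x45} = {(68,x45), (69,x45), (70,x45)}
  {68, 69, 70} × {x46} = {(68,x46), (69,x46), (70,x46)}
  {69} × {x44, x45, x46} = {(69,x44), (69,x45), (69,x46)}
  {68, 70} × {x44, x45} = {(68,x44), (68,x45), (70,x44), (70,x45)}
  {68, 70} × {x44, x46} = {(68,x44), (68,x46), (70,x44), (70,x46)}
  {68, 70} × {x45, x46} = {(68,x45), (68,x46), (70,x45), (70,x46)}
  {68, 70} × {x44, x45, x46} = {(68,x44), (68,x45), (68,x46), (70,x44), (70,x45), (70,x46)}
  {68, 69, 70} × {x44, x45} = {(68,x44), (68,x45), (69,x44), (69,x45), (70,x44), (70,x45)}
  {68, 69, 70} × {x44, x46} = {(68,x44), (68,x46), (69,x44), (69,x46), (70,x44), (70,x46)}
  {68, 69, 70} × {x45, x46} = {(68,x45), (68,x46), (69,x45), (69,x46), (70,x45), (70,x46)}
  {68, 69, 70} × {x44, x45, x46} = {(68,x44), (68,x45), (68,x46), (69,x44), (69,x45), (69,x46), (70,x44), (70,x45), (70,x46)}
These 22 distinct sets form the basis B.
Close under arbitrary unions to get τ_{X×Y}; counting gives |τ_{X×Y}| = 64.


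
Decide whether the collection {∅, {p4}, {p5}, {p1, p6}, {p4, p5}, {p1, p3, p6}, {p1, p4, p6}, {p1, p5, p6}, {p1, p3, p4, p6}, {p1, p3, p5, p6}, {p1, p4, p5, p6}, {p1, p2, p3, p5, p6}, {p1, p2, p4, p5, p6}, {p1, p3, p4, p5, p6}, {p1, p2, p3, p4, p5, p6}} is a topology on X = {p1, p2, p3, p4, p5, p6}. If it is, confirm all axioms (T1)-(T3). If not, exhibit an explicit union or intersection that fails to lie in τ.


τ is NOT a topology on X.

Axiom (T1): ∅ ∈ τ? Yes; X ∈ τ? Yes.
Axiom (T2/T3): check pairwise unions and intersections of members of τ.
Counterexample for (T3): {p1, p2, p3, p5, p6} ∩ {p1, p2, p4, p5, p6} = {p1, p2, p5, p6} ∉ τ. Therefore τ is NOT a topology.


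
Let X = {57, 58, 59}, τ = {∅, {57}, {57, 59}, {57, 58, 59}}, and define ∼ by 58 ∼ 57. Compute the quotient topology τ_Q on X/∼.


X/∼ = {[57=58], [59]}; |τ_Q| = 2.

Equivalence classes: [57=58], [59].
Quotient map π: X → X/∼ sends 57 ↦ [57=58], 58 ↦ [57=58], 59 ↦ [59].
For each subset V ⊆ X/∼, compute π^{-1}(V) ⊆ X and check whether π^{-1}(V) ∈ τ. V is open in τ_Q iff π^{-1}(V) ∈ τ.
  V = {}: π^{-1}(V) = ∅ ∈ τ ✓.
  V = {[57=58]}: π^{-1}(V) = {57, 58} ∉ τ ✗.
  V = {[59]}: π^{-1}(V) = {59} ∉ τ ✗.
  V = {[57=58], [59]}: π^{-1}(V) = {57, 58, 59} ∈ τ ✓.
Open sets in the quotient: τ_Q = {{}, {[57=58], [59]}} (2 elements).


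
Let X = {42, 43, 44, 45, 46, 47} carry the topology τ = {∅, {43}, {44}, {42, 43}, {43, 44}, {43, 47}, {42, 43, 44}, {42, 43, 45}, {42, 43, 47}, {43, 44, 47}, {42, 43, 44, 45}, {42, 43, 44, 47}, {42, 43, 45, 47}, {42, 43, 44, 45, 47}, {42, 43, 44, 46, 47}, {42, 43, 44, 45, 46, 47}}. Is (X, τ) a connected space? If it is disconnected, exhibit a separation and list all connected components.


(X, τ) is connected.

Find clopen sets (U ∈ τ with X ∖ U ∈ τ):
  U = ∅, X ∖ U = {42, 43, 44, 45, 46, 47} — both open, so U is clopen.
  U = {42, 43, 44, 45, 46, 47}, X ∖ U = ∅ — both open, so U is clopen.
Only trivial clopens (∅ and X) exist, so (X, τ) is connected.
Compute connected components by grouping points that agree on all clopens:
  component: {42, 43, 44, 45, 46, 47}


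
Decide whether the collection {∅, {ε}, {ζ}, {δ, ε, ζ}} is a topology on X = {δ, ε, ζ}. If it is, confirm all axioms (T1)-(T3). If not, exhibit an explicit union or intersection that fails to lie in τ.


τ is NOT a topology on X.

Axiom (T1): ∅ ∈ τ? Yes; X ∈ τ? Yes.
Axiom (T2/T3): check pairwise unions and intersections of members of τ.
Counterexample for (T2): {ε} ∪ {ζ} = {ε, ζ} ∉ τ. Therefore τ is NOT a topology.


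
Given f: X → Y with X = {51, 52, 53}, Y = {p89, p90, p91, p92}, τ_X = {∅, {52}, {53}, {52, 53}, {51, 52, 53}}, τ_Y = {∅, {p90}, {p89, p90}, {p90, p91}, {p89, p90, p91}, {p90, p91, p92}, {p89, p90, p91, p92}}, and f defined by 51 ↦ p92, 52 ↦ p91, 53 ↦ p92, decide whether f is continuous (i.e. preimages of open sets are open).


f IS continuous.

Compute f^{-1}(U) for each U ∈ τ_Y:
  U = ∅: f^{-1}(U) = ∅ ∈ τ_X ✓.
  U = {p90}: f^{-1}(U) = ∅ ∈ τ_X ✓.
  U = {p89, p90}: f^{-1}(U) = ∅ ∈ τ_X ✓.
  U = {p90, p91}: f^{-1}(U) = {52} ∈ τ_X ✓.
  U = {p89, p90, p91}: f^{-1}(U) = {52} ∈ τ_X ✓.
  U = {p90, p91, p92}: f^{-1}(U) = {51, 52, 53} ∈ τ_X ✓.
  U = {p89, p90, p91, p92}: f^{-1}(U) = {51, 52, 53} ∈ τ_X ✓.
Every preimage lies in τ_X, so f IS continuous.


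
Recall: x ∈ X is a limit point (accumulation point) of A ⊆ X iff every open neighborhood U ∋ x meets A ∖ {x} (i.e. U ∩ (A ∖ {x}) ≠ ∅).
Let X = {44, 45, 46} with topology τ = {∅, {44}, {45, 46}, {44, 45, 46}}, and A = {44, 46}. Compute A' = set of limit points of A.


A' = {45}

For each x ∈ X, list the open sets U ∈ τ with x ∈ U, then check whether U ∩ (A ∖ {x}) ≠ ∅ for every such U.
  x = 44: open {44} ∋ x has {44} ∩ (A ∖ {44}) = ∅, so x is NOT a limit point.
  x = 45: opens ∋ x are {45, 46}, {44, 45, 46}; each meets A ∖ {45}, so x IS a limit point.
  x = 46: open {45, 46} ∋ x has {45, 46} ∩ (A ∖ {46}) = ∅, so x is NOT a limit point.
Collecting: A' = {45}.


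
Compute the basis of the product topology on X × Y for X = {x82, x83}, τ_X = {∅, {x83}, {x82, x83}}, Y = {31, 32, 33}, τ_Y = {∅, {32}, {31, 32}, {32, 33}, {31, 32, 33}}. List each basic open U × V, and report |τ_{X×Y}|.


Basis B = {∅ × ∅, {x83} × {32}, {x82, x83} × {32}, {x83} × {31, 32}, {x83} × {32, 33}, {x83} × {31, 32, 33}, {x82, x83} × {31, 32}, {x82, x83} × {32, 33}, {x82, x83} × {31, 32, 33}}; |τ_{X×Y}| = 14.

Enumerate products U × V with U ∈ τ_X, V ∈ τ_Y (deduplicated):
  ∅ × ∅ = {} (∅)
  {x83} × {32} = {(x83,32)}
  {x82, x83} × {32} = {(x82,32), (x83,32)}
  {x83} × {31, 32} = {(x83,31), (x83,32)}
  {x83} × {32, 33} = {(x83,32), (x83,33)}
  {x83} × {31, 32, 33} = {(x83,31), (x83,32), (x83,33)}
  {x82, x83} × {31, 32} = {(x82,31), (x82,32), (x83,31), (x83,32)}
  {x82, x83} × {32, 33} = {(x82,32), (x82,33), (x83,32), (x83,33)}
  {x82, x83} × {31, 32, 33} = {(x82,31), (x82,32), (x82,33), (x83,31), (x83,32), (x83,33)}
These 9 distinct sets form the basis B.
Close under arbitrary unions to get τ_{X×Y}; counting gives |τ_{X×Y}| = 14.


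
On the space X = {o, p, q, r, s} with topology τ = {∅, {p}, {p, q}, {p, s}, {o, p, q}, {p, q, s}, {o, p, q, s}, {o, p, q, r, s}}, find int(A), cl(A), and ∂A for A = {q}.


int(A) = ∅, cl(A) = {o, q, r}, ∂A = {o, q, r}.

Closed sets in (X, τ) are complements of opens:
  closed(X, τ) = {∅, {r}, {o, r}, {r, s}, {o, q, r}, {o, r, s}, {o, q, r, s}, {o, p, q, r, s}}.
int(A) = ⋃ {U ∈ τ : U ⊆ A}. Opens contained in A: ∅.
Taking the union of these: int(A) = ∅.
cl(A) = ⋂ {C closed : A ⊆ C}. Closed sets containing A: {o, q, r}, {o, q, r, s}, {o, p, q, r, s}.
Intersecting these: cl(A) = {o, q, r}.
∂A = cl(A) ∖ int(A) = {o, q, r} ∖ ∅ = {o, q, r}.


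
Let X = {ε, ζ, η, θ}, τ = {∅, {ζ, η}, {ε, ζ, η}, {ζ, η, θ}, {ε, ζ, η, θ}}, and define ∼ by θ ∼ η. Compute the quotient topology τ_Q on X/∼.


X/∼ = {[ε], [ζ], [η=θ]}; |τ_Q| = 3.

Equivalence classes: [ε], [ζ], [η=θ].
Quotient map π: X → X/∼ sends ε ↦ [ε], ζ ↦ [ζ], η ↦ [η=θ], θ ↦ [η=θ].
For each subset V ⊆ X/∼, compute π^{-1}(V) ⊆ X and check whether π^{-1}(V) ∈ τ. V is open in τ_Q iff π^{-1}(V) ∈ τ.
  V = {}: π^{-1}(V) = ∅ ∈ τ ✓.
  V = {[ε]}: π^{-1}(V) = {ε} ∉ τ ✗.
  V = {[ζ]}: π^{-1}(V) = {ζ} ∉ τ ✗.
  V = {[ε], [ζ]}: π^{-1}(V) = {ε, ζ} ∉ τ ✗.
  V = {[η=θ]}: π^{-1}(V) = {η, θ} ∉ τ ✗.
  V = {[ε], [η=θ]}: π^{-1}(V) = {ε, η, θ} ∉ τ ✗.
  V = {[ζ], [η=θ]}: π^{-1}(V) = {ζ, η, θ} ∈ τ ✓.
  V = {[ε], [ζ], [η=θ]}: π^{-1}(V) = {ε, ζ, η, θ} ∈ τ ✓.
Open sets in the quotient: τ_Q = {{}, {[ζ], [η=θ]}, {[ε], [ζ], [η=θ]}} (3 elements).


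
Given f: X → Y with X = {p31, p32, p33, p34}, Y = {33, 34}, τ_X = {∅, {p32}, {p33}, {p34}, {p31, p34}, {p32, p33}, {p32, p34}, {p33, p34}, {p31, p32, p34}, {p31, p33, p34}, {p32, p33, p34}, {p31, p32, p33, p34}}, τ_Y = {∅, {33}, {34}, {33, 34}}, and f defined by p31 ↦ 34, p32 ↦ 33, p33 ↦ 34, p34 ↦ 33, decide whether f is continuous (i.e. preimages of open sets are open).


f is NOT continuous.

Compute f^{-1}(U) for each U ∈ τ_Y:
  U = ∅: f^{-1}(U) = ∅ ∈ τ_X ✓.
  U = {33}: f^{-1}(U) = {p32, p34} ∈ τ_X ✓.
  U = {34}: f^{-1}(U) = {p31, p33} ∉ τ_X ✗.
  U = {33, 34}: f^{-1}(U) = {p31, p32, p33, p34} ∈ τ_X ✓.
Found U = {34} with f^{-1}(U) = {p31, p33} not in τ_X. Therefore f is NOT continuous.


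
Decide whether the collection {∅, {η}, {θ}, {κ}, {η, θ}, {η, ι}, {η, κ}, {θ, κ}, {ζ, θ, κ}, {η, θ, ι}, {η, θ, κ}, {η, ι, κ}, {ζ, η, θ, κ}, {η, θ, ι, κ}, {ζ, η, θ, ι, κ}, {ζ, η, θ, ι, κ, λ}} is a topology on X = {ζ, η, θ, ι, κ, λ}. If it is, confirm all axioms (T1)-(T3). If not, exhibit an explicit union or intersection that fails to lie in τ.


τ IS a topology on X.

Axiom (T1): ∅ ∈ τ? Yes; X ∈ τ? Yes.
Axiom (T2/T3): check pairwise unions and intersections of members of τ.
All pairwise intersections and unions checked — each lies in τ. Therefore τ satisfies (T1), (T2), (T3): it IS a topology on X.


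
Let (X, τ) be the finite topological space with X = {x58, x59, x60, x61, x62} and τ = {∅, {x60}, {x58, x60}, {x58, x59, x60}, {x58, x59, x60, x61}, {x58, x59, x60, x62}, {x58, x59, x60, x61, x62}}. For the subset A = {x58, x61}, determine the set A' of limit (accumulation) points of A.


A' = {x59, x61, x62}

For each x ∈ X, list the open sets U ∈ τ with x ∈ U, then check whether U ∩ (A ∖ {x}) ≠ ∅ for every such U.
  x = x58: open {x58, x60} ∋ x has {x58, x60} ∩ (A ∖ {x58}) = ∅, so x is NOT a limit point.
  x = x59: opens ∋ x are {x58, x59, x60}, {x58, x59, x60, x61}, {x58, x59, x60, x62}, {x58, x59, x60, x61, x62}; each meets A ∖ {x59}, so x IS a limit point.
  x = x60: open {x60} ∋ x has {x60} ∩ (A ∖ {x60}) = ∅, so x is NOT a limit point.
  x = x61: opens ∋ x are {x58, x59, x60, x61}, {x58, x59, x60, x61, x62}; each meets A ∖ {x61}, so x IS a limit point.
  x = x62: opens ∋ x are {x58, x59, x60, x62}, {x58, x59, x60, x61, x62}; each meets A ∖ {x62}, so x IS a limit point.
Collecting: A' = {x59, x61, x62}.


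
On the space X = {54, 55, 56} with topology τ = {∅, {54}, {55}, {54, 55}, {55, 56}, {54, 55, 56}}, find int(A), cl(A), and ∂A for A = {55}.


int(A) = {55}, cl(A) = {55, 56}, ∂A = {56}.

Closed sets in (X, τ) are complements of opens:
  closed(X, τ) = {∅, {54}, {56}, {54, 56}, {55, 56}, {54, 55, 56}}.
int(A) = ⋃ {U ∈ τ : U ⊆ A}. Opens contained in A: ∅, {55}.
Taking the union of these: int(A) = {55}.
cl(A) = ⋂ {C closed : A ⊆ C}. Closed sets containing A: {55, 56}, {54, 55, 56}.
Intersecting these: cl(A) = {55, 56}.
∂A = cl(A) ∖ int(A) = {55, 56} ∖ {55} = {56}.


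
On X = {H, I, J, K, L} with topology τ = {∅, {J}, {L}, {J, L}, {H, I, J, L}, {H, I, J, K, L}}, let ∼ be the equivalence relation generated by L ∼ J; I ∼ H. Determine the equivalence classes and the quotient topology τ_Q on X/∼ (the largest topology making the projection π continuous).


X/∼ = {[H=I], [J=L], [K]}; |τ_Q| = 4.

Equivalence classes: [H=I], [J=L], [K].
Quotient map π: X → X/∼ sends H ↦ [H=I], I ↦ [H=I], J ↦ [J=L], K ↦ [K], L ↦ [J=L].
For each subset V ⊆ X/∼, compute π^{-1}(V) ⊆ X and check whether π^{-1}(V) ∈ τ. V is open in τ_Q iff π^{-1}(V) ∈ τ.
  V = {}: π^{-1}(V) = ∅ ∈ τ ✓.
  V = {[H=I]}: π^{-1}(V) = {H, I} ∉ τ ✗.
  V = {[J=L]}: π^{-1}(V) = {J, L} ∈ τ ✓.
  V = {[H=I], [J=L]}: π^{-1}(V) = {H, I, J, L} ∈ τ ✓.
  V = {[K]}: π^{-1}(V) = {K} ∉ τ ✗.
  V = {[H=I], [K]}: π^{-1}(V) = {H, I, K} ∉ τ ✗.
  V = {[J=L], [K]}: π^{-1}(V) = {J, K, L} ∉ τ ✗.
  V = {[H=I], [J=L], [K]}: π^{-1}(V) = {H, I, J, K, L} ∈ τ ✓.
Open sets in the quotient: τ_Q = {{}, {[J=L]}, {[H=I], [J=L]}, {[H=I], [J=L], [K]}} (4 elements).


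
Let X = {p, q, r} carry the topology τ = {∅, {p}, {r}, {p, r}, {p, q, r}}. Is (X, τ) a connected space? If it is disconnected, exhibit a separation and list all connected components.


(X, τ) is connected.

Find clopen sets (U ∈ τ with X ∖ U ∈ τ):
  U = ∅, X ∖ U = {p, q, r} — both open, so U is clopen.
  U = {p, q, r}, X ∖ U = ∅ — both open, so U is clopen.
Only trivial clopens (∅ and X) exist, so (X, τ) is connected.
Compute connected components by grouping points that agree on all clopens:
  component: {p, q, r}


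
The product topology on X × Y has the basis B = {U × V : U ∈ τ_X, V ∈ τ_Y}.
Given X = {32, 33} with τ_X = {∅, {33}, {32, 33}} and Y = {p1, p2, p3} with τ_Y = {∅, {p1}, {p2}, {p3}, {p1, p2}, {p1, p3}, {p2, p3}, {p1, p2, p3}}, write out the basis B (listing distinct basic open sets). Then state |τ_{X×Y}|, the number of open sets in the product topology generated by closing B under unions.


Basis B = {∅ × ∅, {33} × {p1}, {33} × {p2}, {33} × {p3}, {32, 33} × {p1}, {32, 33} × {p2}, {32, 33} × {p3}, {33} × {p1, p2}, {33} × {p1, p3}, {33} × {p2, p3}, {33} × {p1, p2, p3}, {32, 33} × {p1, p2}, {32, 33} × {p1, p3}, {32, 33} × {p2, p3}, {32, 33} × {p1, p2, p3}}; |τ_{X×Y}| = 27.

Enumerate products U × V with U ∈ τ_X, V ∈ τ_Y (deduplicated):
  ∅ × ∅ = {} (∅)
  {33} × {p1} = {(33,p1)}
  {33} × {p2} = {(33,p2)}
  {33} × {p3} = {(33,p3)}
  {32, 33} × {p1} = {(32,p1), (33,p1)}
  {32, 33} × {p2} = {(32,p2), (33,p2)}
  {32, 33} × {p3} = {(32,p3), (33,p3)}
  {33} × {p1, p2} = {(33,p1), (33,p2)}
  {33} × {p1, p3} = {(33,p1), (33,p3)}
  {33} × {p2, p3} = {(33,p2), (33,p3)}
  {33} × {p1, p2, p3} = {(33,p1), (33,p2), (33,p3)}
  {32, 33} × {p1, p2} = {(32,p1), (32,p2), (33,p1), (33,p2)}
  {32, 33} × {p1, p3} = {(32,p1), (32,p3), (33,p1), (33,p3)}
  {32, 33} × {p2, p3} = {(32,p2), (32,p3), (33,p2), (33,p3)}
  {32, 33} × {p1, p2, p3} = {(32,p1), (32,p2), (32,p3), (33,p1), (33,p2), (33,p3)}
These 15 distinct sets form the basis B.
Close under arbitrary unions to get τ_{X×Y}; counting gives |τ_{X×Y}| = 27.


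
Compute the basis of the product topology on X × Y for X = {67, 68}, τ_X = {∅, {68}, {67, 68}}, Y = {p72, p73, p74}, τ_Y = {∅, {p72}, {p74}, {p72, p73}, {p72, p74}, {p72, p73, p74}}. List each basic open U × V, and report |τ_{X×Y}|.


Basis B = {∅ × ∅, {68} × {p72}, {68} × {p74}, {67, 68} × {p72}, {67, 68} × {p74}, {68} × {p72, p73}, {68} × {p72, p74}, {68} × {p72, p73, p74}, {67, 68} × {p72, p73}, {67, 68} × {p72, p74}, {67, 68} × {p72, p73, p74}}; |τ_{X×Y}| = 18.

Enumerate products U × V with U ∈ τ_X, V ∈ τ_Y (deduplicated):
  ∅ × ∅ = {} (∅)
  {68} × {p72} = {(68,p72)}
  {68} × {p74} = {(68,p74)}
  {67, 68} × {p72} = {(67,p72), (68,p72)}
  {67, 68} × {p74} = {(67,p74), (68,p74)}
  {68} × {p72, p73} = {(68,p72), (68,p73)}
  {68} × {p72, p74} = {(68,p72), (68,p74)}
  {68} × {p72, p73, p74} = {(68,p72), (68,p73), (68,p74)}
  {67, 68} × {p72, p73} = {(67,p72), (67,p73), (68,p72), (68,p73)}
  {67, 68} × {p72, p74} = {(67,p72), (67,p74), (68,p72), (68,p74)}
  {67, 68} × {p72, p73, p74} = {(67,p72), (67,p73), (67,p74), (68,p72), (68,p73), (68,p74)}
These 11 distinct sets form the basis B.
Close under arbitrary unions to get τ_{X×Y}; counting gives |τ_{X×Y}| = 18.


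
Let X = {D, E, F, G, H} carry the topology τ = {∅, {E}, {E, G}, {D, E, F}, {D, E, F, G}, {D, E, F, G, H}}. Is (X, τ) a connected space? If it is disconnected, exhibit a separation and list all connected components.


(X, τ) is connected.

Find clopen sets (U ∈ τ with X ∖ U ∈ τ):
  U = ∅, X ∖ U = {D, E, F, G, H} — both open, so U is clopen.
  U = {D, E, F, G, H}, X ∖ U = ∅ — both open, so U is clopen.
Only trivial clopens (∅ and X) exist, so (X, τ) is connected.
Compute connected components by grouping points that agree on all clopens:
  component: {D, E, F, G, H}


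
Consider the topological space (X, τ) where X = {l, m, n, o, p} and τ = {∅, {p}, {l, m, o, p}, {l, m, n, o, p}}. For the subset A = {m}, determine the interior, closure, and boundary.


int(A) = ∅, cl(A) = {l, m, n, o}, ∂A = {l, m, n, o}.

Closed sets in (X, τ) are complements of opens:
  closed(X, τ) = {∅, {n}, {l, m, n, o}, {l, m, n, o, p}}.
int(A) = ⋃ {U ∈ τ : U ⊆ A}. Opens contained in A: ∅.
Taking the union of these: int(A) = ∅.
cl(A) = ⋂ {C closed : A ⊆ C}. Closed sets containing A: {l, m, n, o}, {l, m, n, o, p}.
Intersecting these: cl(A) = {l, m, n, o}.
∂A = cl(A) ∖ int(A) = {l, m, n, o} ∖ ∅ = {l, m, n, o}.


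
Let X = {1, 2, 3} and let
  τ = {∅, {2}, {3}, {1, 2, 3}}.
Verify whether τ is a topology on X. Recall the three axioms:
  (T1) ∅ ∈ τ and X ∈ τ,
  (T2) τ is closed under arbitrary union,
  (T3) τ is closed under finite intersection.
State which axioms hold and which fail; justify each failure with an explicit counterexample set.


τ is NOT a topology on X.

Axiom (T1): ∅ ∈ τ? Yes; X ∈ τ? Yes.
Axiom (T2/T3): check pairwise unions and intersections of members of τ.
Counterexample for (T2): {2} ∪ {3} = {2, 3} ∉ τ. Therefore τ is NOT a topology.


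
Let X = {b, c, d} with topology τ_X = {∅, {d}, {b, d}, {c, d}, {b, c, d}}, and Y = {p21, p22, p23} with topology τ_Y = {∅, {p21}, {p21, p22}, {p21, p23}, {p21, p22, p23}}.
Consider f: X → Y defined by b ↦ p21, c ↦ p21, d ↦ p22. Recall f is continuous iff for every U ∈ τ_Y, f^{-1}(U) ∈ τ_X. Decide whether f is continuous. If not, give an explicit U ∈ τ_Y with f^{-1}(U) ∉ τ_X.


f is NOT continuous.

Compute f^{-1}(U) for each U ∈ τ_Y:
  U = ∅: f^{-1}(U) = ∅ ∈ τ_X ✓.
  U = {p21}: f^{-1}(U) = {b, c} ∉ τ_X ✗.
  U = {p21, p22}: f^{-1}(U) = {b, c, d} ∈ τ_X ✓.
  U = {p21, p23}: f^{-1}(U) = {b, c} ∉ τ_X ✗.
  U = {p21, p22, p23}: f^{-1}(U) = {b, c, d} ∈ τ_X ✓.
Found U = {p21} with f^{-1}(U) = {b, c} not in τ_X. Therefore f is NOT continuous.


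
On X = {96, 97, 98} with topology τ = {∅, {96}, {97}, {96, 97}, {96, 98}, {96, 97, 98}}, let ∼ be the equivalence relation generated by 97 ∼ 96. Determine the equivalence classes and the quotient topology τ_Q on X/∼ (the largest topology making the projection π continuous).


X/∼ = {[96=97], [98]}; |τ_Q| = 3.

Equivalence classes: [96=97], [98].
Quotient map π: X → X/∼ sends 96 ↦ [96=97], 97 ↦ [96=97], 98 ↦ [98].
For each subset V ⊆ X/∼, compute π^{-1}(V) ⊆ X and check whether π^{-1}(V) ∈ τ. V is open in τ_Q iff π^{-1}(V) ∈ τ.
  V = {}: π^{-1}(V) = ∅ ∈ τ ✓.
  V = {[96=97]}: π^{-1}(V) = {96, 97} ∈ τ ✓.
  V = {[98]}: π^{-1}(V) = {98} ∉ τ ✗.
  V = {[96=97], [98]}: π^{-1}(V) = {96, 97, 98} ∈ τ ✓.
Open sets in the quotient: τ_Q = {{}, {[96=97]}, {[96=97], [98]}} (3 elements).


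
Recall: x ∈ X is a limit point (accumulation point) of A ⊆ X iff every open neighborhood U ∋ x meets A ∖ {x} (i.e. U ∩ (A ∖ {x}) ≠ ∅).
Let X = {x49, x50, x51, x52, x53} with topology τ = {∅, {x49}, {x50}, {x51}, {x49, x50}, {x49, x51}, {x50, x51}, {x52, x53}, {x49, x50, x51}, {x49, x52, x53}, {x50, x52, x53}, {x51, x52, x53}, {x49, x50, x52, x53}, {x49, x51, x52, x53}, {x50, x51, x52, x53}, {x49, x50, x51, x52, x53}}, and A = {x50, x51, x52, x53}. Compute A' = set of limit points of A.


A' = {x52, x53}

For each x ∈ X, list the open sets U ∈ τ with x ∈ U, then check whether U ∩ (A ∖ {x}) ≠ ∅ for every such U.
  x = x49: open {x49} ∋ x has {x49} ∩ (A ∖ {x49}) = ∅, so x is NOT a limit point.
  x = x50: open {x50} ∋ x has {x50} ∩ (A ∖ {x50}) = ∅, so x is NOT a limit point.
  x = x51: open {x51} ∋ x has {x51} ∩ (A ∖ {x51}) = ∅, so x is NOT a limit point.
  x = x52: opens ∋ x are {x52, x53}, {x49, x52, x53}, {x50, x52, x53}, {x51, x52, x53}, {x49, x50, x52, x53}, {x49, x51, x52, x53}, {x50, x51, x52, x53}, {x49, x50, x51, x52, x53}; each meets A ∖ {x52}, so x IS a limit point.
  x = x53: opens ∋ x are {x52, x53}, {x49, x52, x53}, {x50, x52, x53}, {x51, x52, x53}, {x49, x50, x52, x53}, {x49, x51, x52, x53}, {x50, x51, x52, x53}, {x49, x50, x51, x52, x53}; each meets A ∖ {x53}, so x IS a limit point.
Collecting: A' = {x52, x53}.


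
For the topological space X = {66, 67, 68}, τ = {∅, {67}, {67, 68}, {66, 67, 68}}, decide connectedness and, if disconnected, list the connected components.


(X, τ) is connected.

Find clopen sets (U ∈ τ with X ∖ U ∈ τ):
  U = ∅, X ∖ U = {66, 67, 68} — both open, so U is clopen.
  U = {66, 67, 68}, X ∖ U = ∅ — both open, so U is clopen.
Only trivial clopens (∅ and X) exist, so (X, τ) is connected.
Compute connected components by grouping points that agree on all clopens:
  component: {66, 67, 68}


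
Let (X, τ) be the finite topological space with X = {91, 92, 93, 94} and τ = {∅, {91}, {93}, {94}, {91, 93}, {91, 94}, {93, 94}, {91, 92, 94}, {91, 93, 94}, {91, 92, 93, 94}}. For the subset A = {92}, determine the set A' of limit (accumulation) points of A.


A' = ∅

For each x ∈ X, list the open sets U ∈ τ with x ∈ U, then check whether U ∩ (A ∖ {x}) ≠ ∅ for every such U.
  x = 91: open {91} ∋ x has {91} ∩ (A ∖ {91}) = ∅, so x is NOT a limit point.
  x = 92: open {91, 92, 94} ∋ x has {91, 92, 94} ∩ (A ∖ {92}) = ∅, so x is NOT a limit point.
  x = 93: open {93} ∋ x has {93} ∩ (A ∖ {93}) = ∅, so x is NOT a limit point.
  x = 94: open {94} ∋ x has {94} ∩ (A ∖ {94}) = ∅, so x is NOT a limit point.
Collecting: A' = ∅.


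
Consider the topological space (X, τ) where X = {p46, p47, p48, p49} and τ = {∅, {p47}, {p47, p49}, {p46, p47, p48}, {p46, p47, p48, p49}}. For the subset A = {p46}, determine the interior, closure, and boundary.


int(A) = ∅, cl(A) = {p46, p48}, ∂A = {p46, p48}.

Closed sets in (X, τ) are complements of opens:
  closed(X, τ) = {∅, {p49}, {p46, p48}, {p46, p48, p49}, {p46, p47, p48, p49}}.
int(A) = ⋃ {U ∈ τ : U ⊆ A}. Opens contained in A: ∅.
Taking the union of these: int(A) = ∅.
cl(A) = ⋂ {C closed : A ⊆ C}. Closed sets containing A: {p46, p48}, {p46, p48, p49}, {p46, p47, p48, p49}.
Intersecting these: cl(A) = {p46, p48}.
∂A = cl(A) ∖ int(A) = {p46, p48} ∖ ∅ = {p46, p48}.


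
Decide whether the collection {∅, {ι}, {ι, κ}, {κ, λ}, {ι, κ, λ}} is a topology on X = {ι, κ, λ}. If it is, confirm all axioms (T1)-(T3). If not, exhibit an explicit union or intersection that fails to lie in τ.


τ is NOT a topology on X.

Axiom (T1): ∅ ∈ τ? Yes; X ∈ τ? Yes.
Axiom (T2/T3): check pairwise unions and intersections of members of τ.
Counterexample for (T3): {ι, κ} ∩ {κ, λ} = {κ} ∉ τ. Therefore τ is NOT a topology.


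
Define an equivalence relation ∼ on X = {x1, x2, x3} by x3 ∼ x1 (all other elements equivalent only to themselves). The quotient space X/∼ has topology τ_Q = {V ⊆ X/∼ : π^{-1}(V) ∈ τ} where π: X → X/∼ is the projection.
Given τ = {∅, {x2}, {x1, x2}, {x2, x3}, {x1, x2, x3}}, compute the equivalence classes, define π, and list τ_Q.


X/∼ = {[x1=x3], [x2]}; |τ_Q| = 3.

Equivalence classes: [x1=x3], [x2].
Quotient map π: X → X/∼ sends x1 ↦ [x1=x3], x2 ↦ [x2], x3 ↦ [x1=x3].
For each subset V ⊆ X/∼, compute π^{-1}(V) ⊆ X and check whether π^{-1}(V) ∈ τ. V is open in τ_Q iff π^{-1}(V) ∈ τ.
  V = {}: π^{-1}(V) = ∅ ∈ τ ✓.
  V = {[x1=x3]}: π^{-1}(V) = {x1, x3} ∉ τ ✗.
  V = {[x2]}: π^{-1}(V) = {x2} ∈ τ ✓.
  V = {[x1=x3], [x2]}: π^{-1}(V) = {x1, x2, x3} ∈ τ ✓.
Open sets in the quotient: τ_Q = {{}, {[x2]}, {[x1=x3], [x2]}} (3 elements).


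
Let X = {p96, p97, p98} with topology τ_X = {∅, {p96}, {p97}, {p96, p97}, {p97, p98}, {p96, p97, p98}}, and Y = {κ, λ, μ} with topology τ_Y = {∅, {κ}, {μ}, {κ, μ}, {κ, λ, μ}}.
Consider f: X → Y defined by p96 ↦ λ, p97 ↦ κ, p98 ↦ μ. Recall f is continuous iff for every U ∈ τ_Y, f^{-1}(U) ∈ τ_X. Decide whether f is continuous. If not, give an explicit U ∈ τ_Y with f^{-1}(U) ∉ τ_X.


f is NOT continuous.

Compute f^{-1}(U) for each U ∈ τ_Y:
  U = ∅: f^{-1}(U) = ∅ ∈ τ_X ✓.
  U = {κ}: f^{-1}(U) = {p97} ∈ τ_X ✓.
  U = {μ}: f^{-1}(U) = {p98} ∉ τ_X ✗.
  U = {κ, μ}: f^{-1}(U) = {p97, p98} ∈ τ_X ✓.
  U = {κ, λ, μ}: f^{-1}(U) = {p96, p97, p98} ∈ τ_X ✓.
Found U = {μ} with f^{-1}(U) = {p98} not in τ_X. Therefore f is NOT continuous.


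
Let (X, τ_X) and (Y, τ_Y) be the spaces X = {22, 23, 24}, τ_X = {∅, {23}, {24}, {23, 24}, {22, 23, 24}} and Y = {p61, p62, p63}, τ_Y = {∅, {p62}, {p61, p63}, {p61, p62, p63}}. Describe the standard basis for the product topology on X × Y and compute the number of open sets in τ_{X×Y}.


Basis B = {∅ × ∅, {23} × {p62}, {24} × {p62}, {23} × {p61, p63}, {23, 24} × {p62}, {24} × {p61, p63}, {22, 23, 24} × {p62}, {23} × {p61, p62, p63}, {24} × {p61, p62, p63}, {23, 24} × {p61, p63}, {22, 23, 24} × {p61, p63}, {23, 24} × {p61, p62, p63}, {22, 23, 24} × {p61, p62, p63}}; |τ_{X×Y}| = 25.

Enumerate products U × V with U ∈ τ_X, V ∈ τ_Y (deduplicated):
  ∅ × ∅ = {} (∅)
  {23} × {p62} = {(23,p62)}
  {24} × {p62} = {(24,p62)}
  {23} × {p61, p63} = {(23,p61), (23,p63)}
  {23, 24} × {p62} = {(23,p62), (24,p62)}
  {24} × {p61, p63} = {(24,p61), (24,p63)}
  {22, 23, 24} × {p62} = {(22,p62), (23,p62), (24,p62)}
  {23} × {p61, p62, p63} = {(23,p61), (23,p62), (23,p63)}
  {24} × {p61, p62, p63} = {(24,p61), (24,p62), (24,p63)}
  {23, 24} × {p61, p63} = {(23,p61), (23,p63), (24,p61), (24,p63)}
  {22, 23, 24} × {p61, p63} = {(22,p61), (22,p63), (23,p61), (23,p63), (24,p61), (24,p63)}
  {23, 24} × {p61, p62, p63} = {(23,p61), (23,p62), (23,p63), (24,p61), (24,p62), (24,p63)}
  {22, 23, 24} × {p61, p62, p63} = {(22,p61), (22,p62), (22,p63), (23,p61), (23,p62), (23,p63), (24,p61), (24,p62), (24,p63)}
These 13 distinct sets form the basis B.
Close under arbitrary unions to get τ_{X×Y}; counting gives |τ_{X×Y}| = 25.


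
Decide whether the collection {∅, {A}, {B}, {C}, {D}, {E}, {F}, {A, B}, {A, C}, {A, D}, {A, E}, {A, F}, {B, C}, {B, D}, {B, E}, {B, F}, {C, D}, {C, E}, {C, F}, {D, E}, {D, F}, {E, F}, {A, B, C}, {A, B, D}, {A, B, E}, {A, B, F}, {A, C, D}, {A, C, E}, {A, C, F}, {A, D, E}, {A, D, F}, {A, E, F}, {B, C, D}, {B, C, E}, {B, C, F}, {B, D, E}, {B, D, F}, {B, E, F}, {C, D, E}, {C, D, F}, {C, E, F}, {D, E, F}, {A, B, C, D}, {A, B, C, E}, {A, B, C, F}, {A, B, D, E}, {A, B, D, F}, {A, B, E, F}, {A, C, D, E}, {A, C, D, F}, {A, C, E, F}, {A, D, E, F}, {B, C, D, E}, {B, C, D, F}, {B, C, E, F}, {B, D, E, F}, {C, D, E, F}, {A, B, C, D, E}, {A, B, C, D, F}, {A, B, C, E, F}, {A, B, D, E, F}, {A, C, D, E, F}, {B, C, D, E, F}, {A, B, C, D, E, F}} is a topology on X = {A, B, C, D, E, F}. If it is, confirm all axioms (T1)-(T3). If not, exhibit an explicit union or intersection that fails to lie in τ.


τ IS a topology on X.

Axiom (T1): ∅ ∈ τ? Yes; X ∈ τ? Yes.
Axiom (T2/T3): check pairwise unions and intersections of members of τ.
All pairwise intersections and unions checked — each lies in τ. Therefore τ satisfies (T1), (T2), (T3): it IS a topology on X.
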